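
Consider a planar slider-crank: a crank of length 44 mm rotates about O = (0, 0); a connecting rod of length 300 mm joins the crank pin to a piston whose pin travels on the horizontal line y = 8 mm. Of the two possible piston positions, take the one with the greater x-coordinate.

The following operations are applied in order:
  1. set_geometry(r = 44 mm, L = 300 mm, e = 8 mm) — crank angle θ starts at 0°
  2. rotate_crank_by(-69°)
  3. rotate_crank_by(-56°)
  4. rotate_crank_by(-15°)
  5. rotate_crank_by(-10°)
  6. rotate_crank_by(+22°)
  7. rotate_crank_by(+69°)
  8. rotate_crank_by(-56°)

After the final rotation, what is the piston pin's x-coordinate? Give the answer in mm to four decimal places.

277.5597

set_geometry: r = 44 mm, L = 300 mm, e = 8 mm; θ ← 0°
rotate_crank_by(-69°): θ ← 0° -69° = -69°
rotate_crank_by(-56°): θ ← -69° -56° = -125°
rotate_crank_by(-15°): θ ← -125° -15° = -140°
rotate_crank_by(-10°): θ ← -140° -10° = -150°
rotate_crank_by(+22°): θ ← -150° +22° = -128°
rotate_crank_by(+69°): θ ← -128° +69° = -59°
rotate_crank_by(-56°): θ ← -59° -56° = -115°
crank pin P = (r cos θ, r sin θ) = (-18.595204, -39.877543)
h = r sin θ − e = -39.877543 − 8 = -47.877543
x = r cos θ + √(L² − h²) = -18.595204 + √(90000.0 − 2292.2591) = -18.595204 + 296.154927 = 277.559724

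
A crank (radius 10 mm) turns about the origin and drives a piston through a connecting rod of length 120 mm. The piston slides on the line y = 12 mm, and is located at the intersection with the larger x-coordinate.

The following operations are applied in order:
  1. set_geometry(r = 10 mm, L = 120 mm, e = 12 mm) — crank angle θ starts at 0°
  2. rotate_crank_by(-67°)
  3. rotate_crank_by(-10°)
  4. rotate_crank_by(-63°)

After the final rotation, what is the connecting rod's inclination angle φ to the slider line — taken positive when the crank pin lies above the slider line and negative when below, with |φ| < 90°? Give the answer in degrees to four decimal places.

-8.8336

set_geometry: r = 10 mm, L = 120 mm, e = 12 mm; θ ← 0°
rotate_crank_by(-67°): θ ← 0° -67° = -67°
rotate_crank_by(-10°): θ ← -67° -10° = -77°
rotate_crank_by(-63°): θ ← -77° -63° = -140°
crank pin P = (r cos θ, r sin θ) = (-7.660444, -6.427876)
h = r sin θ − e = -6.427876 − 12 = -18.427876
sin φ = h / L = -18.427876 / 120 = -0.15356563
φ = arcsin(-0.15356563) = -8.833617°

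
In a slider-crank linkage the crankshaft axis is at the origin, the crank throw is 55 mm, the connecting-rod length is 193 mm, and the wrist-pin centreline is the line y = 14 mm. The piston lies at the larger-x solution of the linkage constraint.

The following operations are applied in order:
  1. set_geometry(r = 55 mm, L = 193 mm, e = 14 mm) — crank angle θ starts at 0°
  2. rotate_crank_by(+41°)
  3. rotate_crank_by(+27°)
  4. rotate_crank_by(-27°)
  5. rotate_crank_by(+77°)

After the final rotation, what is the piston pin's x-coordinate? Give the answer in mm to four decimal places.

164.0592

set_geometry: r = 55 mm, L = 193 mm, e = 14 mm; θ ← 0°
rotate_crank_by(+41°): θ ← 0° +41° = 41°
rotate_crank_by(+27°): θ ← 41° +27° = 68°
rotate_crank_by(-27°): θ ← 68° -27° = 41°
rotate_crank_by(+77°): θ ← 41° +77° = 118°
crank pin P = (r cos θ, r sin θ) = (-25.820936, 48.562118)
h = r sin θ − e = 48.562118 − 14 = 34.562118
x = r cos θ + √(L² − h²) = -25.820936 + √(37249.0 − 1194.5400) = -25.820936 + 189.880120 = 164.059184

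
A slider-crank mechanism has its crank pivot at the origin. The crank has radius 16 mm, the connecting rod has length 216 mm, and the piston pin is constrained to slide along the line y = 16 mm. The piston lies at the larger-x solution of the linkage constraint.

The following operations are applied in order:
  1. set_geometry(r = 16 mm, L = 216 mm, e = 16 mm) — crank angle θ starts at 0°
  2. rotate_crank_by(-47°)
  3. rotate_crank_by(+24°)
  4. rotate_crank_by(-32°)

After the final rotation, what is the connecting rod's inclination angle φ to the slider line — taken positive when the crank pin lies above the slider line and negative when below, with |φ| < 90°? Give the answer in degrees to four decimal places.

set_geometry: r = 16 mm, L = 216 mm, e = 16 mm; θ ← 0°
rotate_crank_by(-47°): θ ← 0° -47° = -47°
rotate_crank_by(+24°): θ ← -47° +24° = -23°
rotate_crank_by(-32°): θ ← -23° -32° = -55°
crank pin P = (r cos θ, r sin θ) = (9.177223, -13.106433)
h = r sin θ − e = -13.106433 − 16 = -29.106433
sin φ = h / L = -29.106433 / 216 = -0.13475200
φ = arcsin(-0.13475200) = -7.744280°

-7.7443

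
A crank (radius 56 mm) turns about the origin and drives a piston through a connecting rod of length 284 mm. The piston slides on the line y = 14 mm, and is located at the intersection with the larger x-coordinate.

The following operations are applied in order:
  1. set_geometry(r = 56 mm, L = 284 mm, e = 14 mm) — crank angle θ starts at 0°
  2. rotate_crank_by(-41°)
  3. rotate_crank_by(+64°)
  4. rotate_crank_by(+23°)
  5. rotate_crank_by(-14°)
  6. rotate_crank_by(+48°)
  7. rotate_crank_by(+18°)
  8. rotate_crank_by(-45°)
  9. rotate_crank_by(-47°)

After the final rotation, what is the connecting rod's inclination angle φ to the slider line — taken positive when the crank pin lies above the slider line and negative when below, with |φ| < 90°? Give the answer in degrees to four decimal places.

-1.6437

set_geometry: r = 56 mm, L = 284 mm, e = 14 mm; θ ← 0°
rotate_crank_by(-41°): θ ← 0° -41° = -41°
rotate_crank_by(+64°): θ ← -41° +64° = 23°
rotate_crank_by(+23°): θ ← 23° +23° = 46°
rotate_crank_by(-14°): θ ← 46° -14° = 32°
rotate_crank_by(+48°): θ ← 32° +48° = 80°
rotate_crank_by(+18°): θ ← 80° +18° = 98°
rotate_crank_by(-45°): θ ← 98° -45° = 53°
rotate_crank_by(-47°): θ ← 53° -47° = 6°
crank pin P = (r cos θ, r sin θ) = (55.693226, 5.853594)
h = r sin θ − e = 5.853594 − 14 = -8.146406
sin φ = h / L = -8.146406 / 284 = -0.02868453
φ = arcsin(-0.02868453) = -1.643728°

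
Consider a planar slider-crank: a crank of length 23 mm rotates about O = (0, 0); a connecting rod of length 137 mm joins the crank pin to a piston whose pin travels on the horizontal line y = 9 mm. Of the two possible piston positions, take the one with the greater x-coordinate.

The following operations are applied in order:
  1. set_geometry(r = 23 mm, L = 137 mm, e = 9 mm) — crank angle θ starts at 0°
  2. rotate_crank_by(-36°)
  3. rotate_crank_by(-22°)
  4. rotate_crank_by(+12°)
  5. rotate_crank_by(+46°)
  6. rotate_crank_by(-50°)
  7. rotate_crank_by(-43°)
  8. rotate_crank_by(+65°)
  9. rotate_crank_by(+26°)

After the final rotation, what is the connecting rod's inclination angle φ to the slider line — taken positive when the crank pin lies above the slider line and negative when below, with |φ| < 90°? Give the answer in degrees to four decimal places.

-4.1032

set_geometry: r = 23 mm, L = 137 mm, e = 9 mm; θ ← 0°
rotate_crank_by(-36°): θ ← 0° -36° = -36°
rotate_crank_by(-22°): θ ← -36° -22° = -58°
rotate_crank_by(+12°): θ ← -58° +12° = -46°
rotate_crank_by(+46°): θ ← -46° +46° = 0°
rotate_crank_by(-50°): θ ← 0° -50° = -50°
rotate_crank_by(-43°): θ ← -50° -43° = -93°
rotate_crank_by(+65°): θ ← -93° +65° = -28°
rotate_crank_by(+26°): θ ← -28° +26° = -2°
crank pin P = (r cos θ, r sin θ) = (22.985989, -0.802688)
h = r sin θ − e = -0.802688 − 9 = -9.802688
sin φ = h / L = -9.802688 / 137 = -0.07155247
φ = arcsin(-0.07155247) = -4.103161°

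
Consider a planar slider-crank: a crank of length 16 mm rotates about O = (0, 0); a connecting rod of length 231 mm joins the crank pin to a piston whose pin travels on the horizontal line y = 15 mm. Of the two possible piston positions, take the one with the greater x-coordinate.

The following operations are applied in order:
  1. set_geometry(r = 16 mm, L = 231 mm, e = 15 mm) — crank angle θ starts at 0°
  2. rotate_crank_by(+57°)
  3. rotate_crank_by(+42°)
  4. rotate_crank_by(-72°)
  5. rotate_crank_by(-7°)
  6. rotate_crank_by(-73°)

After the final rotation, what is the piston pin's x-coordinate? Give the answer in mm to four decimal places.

set_geometry: r = 16 mm, L = 231 mm, e = 15 mm; θ ← 0°
rotate_crank_by(+57°): θ ← 0° +57° = 57°
rotate_crank_by(+42°): θ ← 57° +42° = 99°
rotate_crank_by(-72°): θ ← 99° -72° = 27°
rotate_crank_by(-7°): θ ← 27° -7° = 20°
rotate_crank_by(-73°): θ ← 20° -73° = -53°
crank pin P = (r cos θ, r sin θ) = (9.629040, -12.778168)
h = r sin θ − e = -12.778168 − 15 = -27.778168
x = r cos θ + √(L² − h²) = 9.629040 + √(53361.0 − 771.6266) = 9.629040 + 229.323731 = 238.952771

238.9528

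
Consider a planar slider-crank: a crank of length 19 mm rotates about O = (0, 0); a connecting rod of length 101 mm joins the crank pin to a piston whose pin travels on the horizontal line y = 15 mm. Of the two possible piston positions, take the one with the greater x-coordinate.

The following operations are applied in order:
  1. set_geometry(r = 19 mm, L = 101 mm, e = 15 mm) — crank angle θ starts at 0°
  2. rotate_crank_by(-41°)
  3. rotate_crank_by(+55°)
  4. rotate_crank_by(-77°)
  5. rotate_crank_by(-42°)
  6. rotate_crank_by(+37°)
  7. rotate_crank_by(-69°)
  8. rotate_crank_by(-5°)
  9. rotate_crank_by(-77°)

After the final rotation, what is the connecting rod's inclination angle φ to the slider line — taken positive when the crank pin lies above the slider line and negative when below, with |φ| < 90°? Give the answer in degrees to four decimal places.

set_geometry: r = 19 mm, L = 101 mm, e = 15 mm; θ ← 0°
rotate_crank_by(-41°): θ ← 0° -41° = -41°
rotate_crank_by(+55°): θ ← -41° +55° = 14°
rotate_crank_by(-77°): θ ← 14° -77° = -63°
rotate_crank_by(-42°): θ ← -63° -42° = -105°
rotate_crank_by(+37°): θ ← -105° +37° = -68°
rotate_crank_by(-69°): θ ← -68° -69° = -137°
rotate_crank_by(-5°): θ ← -137° -5° = -142°
rotate_crank_by(-77°): θ ← -142° -77° = -219°
crank pin P = (r cos θ, r sin θ) = (-14.765773, 11.957087)
h = r sin θ − e = 11.957087 − 15 = -3.042913
sin φ = h / L = -3.042913 / 101 = -0.03012785
φ = arcsin(-0.03012785) = -1.726460°

-1.7265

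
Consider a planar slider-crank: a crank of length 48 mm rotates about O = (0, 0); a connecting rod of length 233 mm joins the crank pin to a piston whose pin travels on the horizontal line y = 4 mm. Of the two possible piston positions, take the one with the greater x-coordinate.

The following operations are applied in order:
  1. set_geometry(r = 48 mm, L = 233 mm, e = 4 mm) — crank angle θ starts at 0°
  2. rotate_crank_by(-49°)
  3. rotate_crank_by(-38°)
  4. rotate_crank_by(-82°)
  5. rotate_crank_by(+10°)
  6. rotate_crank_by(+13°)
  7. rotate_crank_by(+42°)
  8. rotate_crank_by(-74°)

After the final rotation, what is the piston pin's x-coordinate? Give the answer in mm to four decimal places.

set_geometry: r = 48 mm, L = 233 mm, e = 4 mm; θ ← 0°
rotate_crank_by(-49°): θ ← 0° -49° = -49°
rotate_crank_by(-38°): θ ← -49° -38° = -87°
rotate_crank_by(-82°): θ ← -87° -82° = -169°
rotate_crank_by(+10°): θ ← -169° +10° = -159°
rotate_crank_by(+13°): θ ← -159° +13° = -146°
rotate_crank_by(+42°): θ ← -146° +42° = -104°
rotate_crank_by(-74°): θ ← -104° -74° = -178°
crank pin P = (r cos θ, r sin θ) = (-47.970760, -1.675176)
h = r sin θ − e = -1.675176 − 4 = -5.675176
x = r cos θ + √(L² − h²) = -47.970760 + √(54289.0 − 32.2076) = -47.970760 + 232.930875 = 184.960115

184.9601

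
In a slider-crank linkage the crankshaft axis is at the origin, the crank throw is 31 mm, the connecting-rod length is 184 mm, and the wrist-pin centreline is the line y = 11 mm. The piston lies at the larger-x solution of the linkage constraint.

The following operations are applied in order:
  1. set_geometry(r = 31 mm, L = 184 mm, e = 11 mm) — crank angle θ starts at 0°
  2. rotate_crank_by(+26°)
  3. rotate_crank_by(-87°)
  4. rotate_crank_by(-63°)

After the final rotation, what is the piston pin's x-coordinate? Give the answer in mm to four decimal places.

set_geometry: r = 31 mm, L = 184 mm, e = 11 mm; θ ← 0°
rotate_crank_by(+26°): θ ← 0° +26° = 26°
rotate_crank_by(-87°): θ ← 26° -87° = -61°
rotate_crank_by(-63°): θ ← -61° -63° = -124°
crank pin P = (r cos θ, r sin θ) = (-17.334980, -25.700165)
h = r sin θ − e = -25.700165 − 11 = -36.700165
x = r cos θ + √(L² − h²) = -17.334980 + √(33856.0 − 1346.9021) = -17.334980 + 180.302795 = 162.967815

162.9678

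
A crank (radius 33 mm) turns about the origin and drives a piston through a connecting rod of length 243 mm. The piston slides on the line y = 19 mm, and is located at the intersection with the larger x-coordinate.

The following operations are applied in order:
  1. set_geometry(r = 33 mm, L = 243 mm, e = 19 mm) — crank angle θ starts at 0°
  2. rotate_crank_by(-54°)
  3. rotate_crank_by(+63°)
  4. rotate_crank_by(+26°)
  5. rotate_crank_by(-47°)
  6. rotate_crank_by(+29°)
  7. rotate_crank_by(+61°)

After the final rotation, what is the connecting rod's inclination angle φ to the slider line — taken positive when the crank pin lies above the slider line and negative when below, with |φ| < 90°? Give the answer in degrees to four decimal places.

set_geometry: r = 33 mm, L = 243 mm, e = 19 mm; θ ← 0°
rotate_crank_by(-54°): θ ← 0° -54° = -54°
rotate_crank_by(+63°): θ ← -54° +63° = 9°
rotate_crank_by(+26°): θ ← 9° +26° = 35°
rotate_crank_by(-47°): θ ← 35° -47° = -12°
rotate_crank_by(+29°): θ ← -12° +29° = 17°
rotate_crank_by(+61°): θ ← 17° +61° = 78°
crank pin P = (r cos θ, r sin θ) = (6.861086, 32.278871)
h = r sin θ − e = 32.278871 − 19 = 13.278871
sin φ = h / L = 13.278871 / 243 = 0.05464556
φ = arcsin(0.05464556) = 3.132520°

3.1325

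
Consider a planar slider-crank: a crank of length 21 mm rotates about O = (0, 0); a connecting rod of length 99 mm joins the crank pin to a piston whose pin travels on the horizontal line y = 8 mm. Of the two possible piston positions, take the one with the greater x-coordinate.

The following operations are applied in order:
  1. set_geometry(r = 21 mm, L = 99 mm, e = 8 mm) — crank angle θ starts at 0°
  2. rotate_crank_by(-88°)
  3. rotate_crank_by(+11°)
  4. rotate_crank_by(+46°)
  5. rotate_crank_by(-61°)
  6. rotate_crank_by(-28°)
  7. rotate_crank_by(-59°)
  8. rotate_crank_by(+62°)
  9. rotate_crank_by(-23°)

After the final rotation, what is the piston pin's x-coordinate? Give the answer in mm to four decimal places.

set_geometry: r = 21 mm, L = 99 mm, e = 8 mm; θ ← 0°
rotate_crank_by(-88°): θ ← 0° -88° = -88°
rotate_crank_by(+11°): θ ← -88° +11° = -77°
rotate_crank_by(+46°): θ ← -77° +46° = -31°
rotate_crank_by(-61°): θ ← -31° -61° = -92°
rotate_crank_by(-28°): θ ← -92° -28° = -120°
rotate_crank_by(-59°): θ ← -120° -59° = -179°
rotate_crank_by(+62°): θ ← -179° +62° = -117°
rotate_crank_by(-23°): θ ← -117° -23° = -140°
crank pin P = (r cos θ, r sin θ) = (-16.086933, -13.498540)
h = r sin θ − e = -13.498540 − 8 = -21.498540
x = r cos θ + √(L² − h²) = -16.086933 + √(9801.0 − 462.1872) = -16.086933 + 96.637533 = 80.550600

80.5506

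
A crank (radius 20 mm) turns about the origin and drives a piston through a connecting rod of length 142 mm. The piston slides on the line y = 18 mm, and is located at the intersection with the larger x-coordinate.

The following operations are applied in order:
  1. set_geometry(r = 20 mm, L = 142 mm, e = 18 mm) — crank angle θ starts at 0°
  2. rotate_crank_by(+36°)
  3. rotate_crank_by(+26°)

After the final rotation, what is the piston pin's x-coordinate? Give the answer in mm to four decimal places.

151.3890

set_geometry: r = 20 mm, L = 142 mm, e = 18 mm; θ ← 0°
rotate_crank_by(+36°): θ ← 0° +36° = 36°
rotate_crank_by(+26°): θ ← 36° +26° = 62°
crank pin P = (r cos θ, r sin θ) = (9.389431, 17.658952)
h = r sin θ − e = 17.658952 − 18 = -0.341048
x = r cos θ + √(L² − h²) = 9.389431 + √(20164.0 − 0.1163) = 9.389431 + 141.999590 = 151.389022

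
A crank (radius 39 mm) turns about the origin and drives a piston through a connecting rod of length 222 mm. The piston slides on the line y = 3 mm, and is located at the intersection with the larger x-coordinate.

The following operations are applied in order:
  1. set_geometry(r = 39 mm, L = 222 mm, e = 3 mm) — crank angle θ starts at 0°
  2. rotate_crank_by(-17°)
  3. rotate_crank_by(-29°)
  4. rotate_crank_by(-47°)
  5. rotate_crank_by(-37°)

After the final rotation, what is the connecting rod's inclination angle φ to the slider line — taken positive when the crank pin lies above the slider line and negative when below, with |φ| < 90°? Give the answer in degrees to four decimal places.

set_geometry: r = 39 mm, L = 222 mm, e = 3 mm; θ ← 0°
rotate_crank_by(-17°): θ ← 0° -17° = -17°
rotate_crank_by(-29°): θ ← -17° -29° = -46°
rotate_crank_by(-47°): θ ← -46° -47° = -93°
rotate_crank_by(-37°): θ ← -93° -37° = -130°
crank pin P = (r cos θ, r sin θ) = (-25.068717, -29.875733)
h = r sin θ − e = -29.875733 − 3 = -32.875733
sin φ = h / L = -32.875733 / 222 = -0.14808889
φ = arcsin(-0.14808889) = -8.516191°

-8.5162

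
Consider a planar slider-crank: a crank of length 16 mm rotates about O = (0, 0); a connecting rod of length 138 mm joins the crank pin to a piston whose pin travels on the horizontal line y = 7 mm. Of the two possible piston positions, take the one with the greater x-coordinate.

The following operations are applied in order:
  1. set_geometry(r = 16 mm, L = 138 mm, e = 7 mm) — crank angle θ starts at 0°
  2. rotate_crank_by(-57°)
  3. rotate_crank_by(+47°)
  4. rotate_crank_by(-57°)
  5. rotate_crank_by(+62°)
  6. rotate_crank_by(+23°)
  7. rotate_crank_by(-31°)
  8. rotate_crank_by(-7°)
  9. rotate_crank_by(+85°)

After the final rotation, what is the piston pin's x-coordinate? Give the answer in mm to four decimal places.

144.5579

set_geometry: r = 16 mm, L = 138 mm, e = 7 mm; θ ← 0°
rotate_crank_by(-57°): θ ← 0° -57° = -57°
rotate_crank_by(+47°): θ ← -57° +47° = -10°
rotate_crank_by(-57°): θ ← -10° -57° = -67°
rotate_crank_by(+62°): θ ← -67° +62° = -5°
rotate_crank_by(+23°): θ ← -5° +23° = 18°
rotate_crank_by(-31°): θ ← 18° -31° = -13°
rotate_crank_by(-7°): θ ← -13° -7° = -20°
rotate_crank_by(+85°): θ ← -20° +85° = 65°
crank pin P = (r cos θ, r sin θ) = (6.761892, 14.500925)
h = r sin θ − e = 14.500925 − 7 = 7.500925
x = r cos θ + √(L² − h²) = 6.761892 + √(19044.0 − 56.2639) = 6.761892 + 137.795995 = 144.557887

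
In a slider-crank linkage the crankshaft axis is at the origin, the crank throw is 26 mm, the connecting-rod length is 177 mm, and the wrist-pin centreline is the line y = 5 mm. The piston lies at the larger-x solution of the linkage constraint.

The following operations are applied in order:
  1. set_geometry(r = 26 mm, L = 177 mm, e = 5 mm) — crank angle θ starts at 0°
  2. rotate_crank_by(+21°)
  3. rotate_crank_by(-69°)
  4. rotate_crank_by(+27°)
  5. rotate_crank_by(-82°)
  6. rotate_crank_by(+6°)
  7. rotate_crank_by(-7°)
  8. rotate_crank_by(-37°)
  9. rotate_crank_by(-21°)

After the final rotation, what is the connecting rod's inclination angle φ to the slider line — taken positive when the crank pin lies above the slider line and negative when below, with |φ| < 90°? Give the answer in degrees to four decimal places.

-4.2231

set_geometry: r = 26 mm, L = 177 mm, e = 5 mm; θ ← 0°
rotate_crank_by(+21°): θ ← 0° +21° = 21°
rotate_crank_by(-69°): θ ← 21° -69° = -48°
rotate_crank_by(+27°): θ ← -48° +27° = -21°
rotate_crank_by(-82°): θ ← -21° -82° = -103°
rotate_crank_by(+6°): θ ← -103° +6° = -97°
rotate_crank_by(-7°): θ ← -97° -7° = -104°
rotate_crank_by(-37°): θ ← -104° -37° = -141°
rotate_crank_by(-21°): θ ← -141° -21° = -162°
crank pin P = (r cos θ, r sin θ) = (-24.727469, -8.034442)
h = r sin θ − e = -8.034442 − 5 = -13.034442
sin φ = h / L = -13.034442 / 177 = -0.07364091
φ = arcsin(-0.07364091) = -4.223136°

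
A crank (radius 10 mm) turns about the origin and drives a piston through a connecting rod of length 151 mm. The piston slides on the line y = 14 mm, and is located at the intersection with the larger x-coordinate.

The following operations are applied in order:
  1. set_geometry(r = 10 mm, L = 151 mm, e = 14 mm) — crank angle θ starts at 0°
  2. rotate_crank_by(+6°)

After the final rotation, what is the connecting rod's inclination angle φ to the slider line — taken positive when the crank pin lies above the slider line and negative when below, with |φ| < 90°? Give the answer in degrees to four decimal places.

set_geometry: r = 10 mm, L = 151 mm, e = 14 mm; θ ← 0°
rotate_crank_by(+6°): θ ← 0° +6° = 6°
crank pin P = (r cos θ, r sin θ) = (9.945219, 1.045285)
h = r sin θ − e = 1.045285 − 14 = -12.954715
sin φ = h / L = -12.954715 / 151 = -0.08579282
φ = arcsin(-0.08579282) = -4.921616°

-4.9216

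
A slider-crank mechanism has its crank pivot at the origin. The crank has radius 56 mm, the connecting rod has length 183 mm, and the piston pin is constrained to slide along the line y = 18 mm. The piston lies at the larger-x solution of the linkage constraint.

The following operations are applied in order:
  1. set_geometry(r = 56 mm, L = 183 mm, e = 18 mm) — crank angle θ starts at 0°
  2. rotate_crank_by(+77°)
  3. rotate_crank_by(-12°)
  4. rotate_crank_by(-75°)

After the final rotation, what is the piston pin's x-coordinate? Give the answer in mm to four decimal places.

236.0369

set_geometry: r = 56 mm, L = 183 mm, e = 18 mm; θ ← 0°
rotate_crank_by(+77°): θ ← 0° +77° = 77°
rotate_crank_by(-12°): θ ← 77° -12° = 65°
rotate_crank_by(-75°): θ ← 65° -75° = -10°
crank pin P = (r cos θ, r sin θ) = (55.149234, -9.724298)
h = r sin θ − e = -9.724298 − 18 = -27.724298
x = r cos θ + √(L² − h²) = 55.149234 + √(33489.0 − 768.6367) = 55.149234 + 180.887709 = 236.036943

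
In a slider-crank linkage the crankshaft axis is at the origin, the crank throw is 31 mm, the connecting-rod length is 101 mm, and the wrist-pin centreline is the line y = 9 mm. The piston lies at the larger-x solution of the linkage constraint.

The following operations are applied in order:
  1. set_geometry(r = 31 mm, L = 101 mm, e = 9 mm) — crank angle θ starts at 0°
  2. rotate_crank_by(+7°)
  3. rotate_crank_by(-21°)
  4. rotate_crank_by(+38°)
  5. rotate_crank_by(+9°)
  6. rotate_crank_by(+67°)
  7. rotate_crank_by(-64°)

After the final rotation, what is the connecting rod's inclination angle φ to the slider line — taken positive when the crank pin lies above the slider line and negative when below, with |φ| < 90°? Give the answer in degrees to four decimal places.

5.2384

set_geometry: r = 31 mm, L = 101 mm, e = 9 mm; θ ← 0°
rotate_crank_by(+7°): θ ← 0° +7° = 7°
rotate_crank_by(-21°): θ ← 7° -21° = -14°
rotate_crank_by(+38°): θ ← -14° +38° = 24°
rotate_crank_by(+9°): θ ← 24° +9° = 33°
rotate_crank_by(+67°): θ ← 33° +67° = 100°
rotate_crank_by(-64°): θ ← 100° -64° = 36°
crank pin P = (r cos θ, r sin θ) = (25.079527, 18.221343)
h = r sin θ − e = 18.221343 − 9 = 9.221343
sin φ = h / L = 9.221343 / 101 = 0.09130042
φ = arcsin(0.09130042) = 5.238424°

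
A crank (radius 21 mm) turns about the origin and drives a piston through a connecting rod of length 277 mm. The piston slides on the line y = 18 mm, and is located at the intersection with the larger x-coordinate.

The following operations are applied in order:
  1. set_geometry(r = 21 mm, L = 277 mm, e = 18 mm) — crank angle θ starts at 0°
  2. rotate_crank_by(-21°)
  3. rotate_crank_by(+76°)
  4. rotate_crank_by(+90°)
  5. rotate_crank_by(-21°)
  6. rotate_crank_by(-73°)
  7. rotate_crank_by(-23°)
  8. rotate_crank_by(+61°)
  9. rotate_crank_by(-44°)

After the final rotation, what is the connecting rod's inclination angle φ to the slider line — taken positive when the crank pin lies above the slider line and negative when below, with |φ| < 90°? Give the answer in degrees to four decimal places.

set_geometry: r = 21 mm, L = 277 mm, e = 18 mm; θ ← 0°
rotate_crank_by(-21°): θ ← 0° -21° = -21°
rotate_crank_by(+76°): θ ← -21° +76° = 55°
rotate_crank_by(+90°): θ ← 55° +90° = 145°
rotate_crank_by(-21°): θ ← 145° -21° = 124°
rotate_crank_by(-73°): θ ← 124° -73° = 51°
rotate_crank_by(-23°): θ ← 51° -23° = 28°
rotate_crank_by(+61°): θ ← 28° +61° = 89°
rotate_crank_by(-44°): θ ← 89° -44° = 45°
crank pin P = (r cos θ, r sin θ) = (14.849242, 14.849242)
h = r sin θ − e = 14.849242 − 18 = -3.150758
sin φ = h / L = -3.150758 / 277 = -0.01137458
φ = arcsin(-0.01137458) = -0.651729°

-0.6517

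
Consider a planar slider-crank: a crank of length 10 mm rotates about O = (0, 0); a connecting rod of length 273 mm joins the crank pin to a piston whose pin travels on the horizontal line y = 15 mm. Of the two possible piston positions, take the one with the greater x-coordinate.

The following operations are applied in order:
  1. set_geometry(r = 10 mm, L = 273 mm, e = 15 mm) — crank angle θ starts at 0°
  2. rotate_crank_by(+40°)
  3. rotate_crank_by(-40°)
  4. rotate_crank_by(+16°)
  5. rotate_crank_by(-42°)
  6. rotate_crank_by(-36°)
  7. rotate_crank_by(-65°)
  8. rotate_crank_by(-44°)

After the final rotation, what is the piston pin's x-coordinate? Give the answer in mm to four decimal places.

262.6201

set_geometry: r = 10 mm, L = 273 mm, e = 15 mm; θ ← 0°
rotate_crank_by(+40°): θ ← 0° +40° = 40°
rotate_crank_by(-40°): θ ← 40° -40° = 0°
rotate_crank_by(+16°): θ ← 0° +16° = 16°
rotate_crank_by(-42°): θ ← 16° -42° = -26°
rotate_crank_by(-36°): θ ← -26° -36° = -62°
rotate_crank_by(-65°): θ ← -62° -65° = -127°
rotate_crank_by(-44°): θ ← -127° -44° = -171°
crank pin P = (r cos θ, r sin θ) = (-9.876883, -1.564345)
h = r sin θ − e = -1.564345 − 15 = -16.564345
x = r cos θ + √(L² − h²) = -9.876883 + √(74529.0 − 274.3775) = -9.876883 + 272.497014 = 262.620130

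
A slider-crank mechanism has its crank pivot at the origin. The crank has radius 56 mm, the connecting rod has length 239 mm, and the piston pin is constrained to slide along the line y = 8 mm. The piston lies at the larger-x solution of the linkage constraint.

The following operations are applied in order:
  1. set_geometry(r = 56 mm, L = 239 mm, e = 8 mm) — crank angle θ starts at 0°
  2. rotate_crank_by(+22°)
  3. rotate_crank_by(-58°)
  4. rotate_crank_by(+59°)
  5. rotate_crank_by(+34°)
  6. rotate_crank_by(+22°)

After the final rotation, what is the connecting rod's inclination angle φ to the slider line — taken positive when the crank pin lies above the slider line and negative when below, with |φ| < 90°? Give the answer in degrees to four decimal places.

11.3342

set_geometry: r = 56 mm, L = 239 mm, e = 8 mm; θ ← 0°
rotate_crank_by(+22°): θ ← 0° +22° = 22°
rotate_crank_by(-58°): θ ← 22° -58° = -36°
rotate_crank_by(+59°): θ ← -36° +59° = 23°
rotate_crank_by(+34°): θ ← 23° +34° = 57°
rotate_crank_by(+22°): θ ← 57° +22° = 79°
crank pin P = (r cos θ, r sin θ) = (10.685304, 54.971122)
h = r sin θ − e = 54.971122 − 8 = 46.971122
sin φ = h / L = 46.971122 / 239 = 0.19653189
φ = arcsin(0.19653189) = 11.334226°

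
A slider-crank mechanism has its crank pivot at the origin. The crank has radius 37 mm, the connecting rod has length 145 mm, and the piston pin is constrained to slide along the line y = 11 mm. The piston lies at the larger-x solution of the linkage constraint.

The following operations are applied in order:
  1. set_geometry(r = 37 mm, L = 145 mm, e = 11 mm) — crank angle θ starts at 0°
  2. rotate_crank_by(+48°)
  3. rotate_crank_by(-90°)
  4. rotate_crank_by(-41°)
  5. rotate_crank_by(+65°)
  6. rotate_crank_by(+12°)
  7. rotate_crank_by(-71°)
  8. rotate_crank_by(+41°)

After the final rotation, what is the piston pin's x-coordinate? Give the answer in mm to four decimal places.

set_geometry: r = 37 mm, L = 145 mm, e = 11 mm; θ ← 0°
rotate_crank_by(+48°): θ ← 0° +48° = 48°
rotate_crank_by(-90°): θ ← 48° -90° = -42°
rotate_crank_by(-41°): θ ← -42° -41° = -83°
rotate_crank_by(+65°): θ ← -83° +65° = -18°
rotate_crank_by(+12°): θ ← -18° +12° = -6°
rotate_crank_by(-71°): θ ← -6° -71° = -77°
rotate_crank_by(+41°): θ ← -77° +41° = -36°
crank pin P = (r cos θ, r sin θ) = (29.933629, -21.748054)
h = r sin θ − e = -21.748054 − 11 = -32.748054
x = r cos θ + √(L² − h²) = 29.933629 + √(21025.0 − 1072.4351) = 29.933629 + 141.253548 = 171.187177

171.1872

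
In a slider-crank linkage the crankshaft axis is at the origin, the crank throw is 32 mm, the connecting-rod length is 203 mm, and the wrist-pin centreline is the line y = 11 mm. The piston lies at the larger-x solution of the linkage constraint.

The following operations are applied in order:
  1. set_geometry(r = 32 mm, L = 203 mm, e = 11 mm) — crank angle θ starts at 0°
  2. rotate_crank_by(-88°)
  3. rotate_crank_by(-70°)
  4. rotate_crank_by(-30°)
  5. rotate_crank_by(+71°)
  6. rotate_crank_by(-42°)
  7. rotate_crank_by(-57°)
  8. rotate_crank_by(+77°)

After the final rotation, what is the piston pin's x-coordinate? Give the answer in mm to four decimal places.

set_geometry: r = 32 mm, L = 203 mm, e = 11 mm; θ ← 0°
rotate_crank_by(-88°): θ ← 0° -88° = -88°
rotate_crank_by(-70°): θ ← -88° -70° = -158°
rotate_crank_by(-30°): θ ← -158° -30° = -188°
rotate_crank_by(+71°): θ ← -188° +71° = -117°
rotate_crank_by(-42°): θ ← -117° -42° = -159°
rotate_crank_by(-57°): θ ← -159° -57° = -216°
rotate_crank_by(+77°): θ ← -216° +77° = -139°
crank pin P = (r cos θ, r sin θ) = (-24.150707, -20.993889)
h = r sin θ − e = -20.993889 − 11 = -31.993889
x = r cos θ + √(L² − h²) = -24.150707 + √(41209.0 − 1023.6089) = -24.150707 + 200.462942 = 176.312235

176.3122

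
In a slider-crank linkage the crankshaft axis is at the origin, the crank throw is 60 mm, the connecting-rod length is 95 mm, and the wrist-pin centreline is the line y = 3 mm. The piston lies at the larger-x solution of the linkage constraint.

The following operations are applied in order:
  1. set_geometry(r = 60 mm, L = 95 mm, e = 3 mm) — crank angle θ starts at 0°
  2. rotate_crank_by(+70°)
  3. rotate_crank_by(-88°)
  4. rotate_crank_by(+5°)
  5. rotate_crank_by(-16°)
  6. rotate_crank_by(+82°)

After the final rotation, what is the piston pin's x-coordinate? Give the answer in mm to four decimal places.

119.8189

set_geometry: r = 60 mm, L = 95 mm, e = 3 mm; θ ← 0°
rotate_crank_by(+70°): θ ← 0° +70° = 70°
rotate_crank_by(-88°): θ ← 70° -88° = -18°
rotate_crank_by(+5°): θ ← -18° +5° = -13°
rotate_crank_by(-16°): θ ← -13° -16° = -29°
rotate_crank_by(+82°): θ ← -29° +82° = 53°
crank pin P = (r cos θ, r sin θ) = (36.108901, 47.918131)
h = r sin θ − e = 47.918131 − 3 = 44.918131
x = r cos θ + √(L² − h²) = 36.108901 + √(9025.0 − 2017.6385) = 36.108901 + 83.709985 = 119.818886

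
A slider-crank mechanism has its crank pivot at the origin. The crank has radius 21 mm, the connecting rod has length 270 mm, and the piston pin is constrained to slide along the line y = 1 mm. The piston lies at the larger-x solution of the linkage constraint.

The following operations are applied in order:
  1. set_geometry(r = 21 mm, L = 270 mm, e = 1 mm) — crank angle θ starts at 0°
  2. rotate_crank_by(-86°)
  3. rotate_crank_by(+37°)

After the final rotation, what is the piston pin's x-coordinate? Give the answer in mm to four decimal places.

283.2510

set_geometry: r = 21 mm, L = 270 mm, e = 1 mm; θ ← 0°
rotate_crank_by(-86°): θ ← 0° -86° = -86°
rotate_crank_by(+37°): θ ← -86° +37° = -49°
crank pin P = (r cos θ, r sin θ) = (13.777240, -15.848901)
h = r sin θ − e = -15.848901 − 1 = -16.848901
x = r cos θ + √(L² − h²) = 13.777240 + √(72900.0 − 283.8855) = 13.777240 + 269.473773 = 283.251013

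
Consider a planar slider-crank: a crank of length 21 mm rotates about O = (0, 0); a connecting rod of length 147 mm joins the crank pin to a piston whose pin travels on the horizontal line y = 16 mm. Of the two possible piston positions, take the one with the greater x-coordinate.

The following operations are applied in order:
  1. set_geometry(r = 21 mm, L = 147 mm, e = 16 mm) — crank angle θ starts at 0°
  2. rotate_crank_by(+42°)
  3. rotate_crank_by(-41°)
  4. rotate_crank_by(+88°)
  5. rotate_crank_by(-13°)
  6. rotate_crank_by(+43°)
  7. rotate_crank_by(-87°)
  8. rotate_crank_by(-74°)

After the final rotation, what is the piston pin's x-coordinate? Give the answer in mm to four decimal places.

159.5015

set_geometry: r = 21 mm, L = 147 mm, e = 16 mm; θ ← 0°
rotate_crank_by(+42°): θ ← 0° +42° = 42°
rotate_crank_by(-41°): θ ← 42° -41° = 1°
rotate_crank_by(+88°): θ ← 1° +88° = 89°
rotate_crank_by(-13°): θ ← 89° -13° = 76°
rotate_crank_by(+43°): θ ← 76° +43° = 119°
rotate_crank_by(-87°): θ ← 119° -87° = 32°
rotate_crank_by(-74°): θ ← 32° -74° = -42°
crank pin P = (r cos θ, r sin θ) = (15.606041, -14.051743)
h = r sin θ − e = -14.051743 − 16 = -30.051743
x = r cos θ + √(L² − h²) = 15.606041 + √(21609.0 − 903.1072) = 15.606041 + 143.895423 = 159.501464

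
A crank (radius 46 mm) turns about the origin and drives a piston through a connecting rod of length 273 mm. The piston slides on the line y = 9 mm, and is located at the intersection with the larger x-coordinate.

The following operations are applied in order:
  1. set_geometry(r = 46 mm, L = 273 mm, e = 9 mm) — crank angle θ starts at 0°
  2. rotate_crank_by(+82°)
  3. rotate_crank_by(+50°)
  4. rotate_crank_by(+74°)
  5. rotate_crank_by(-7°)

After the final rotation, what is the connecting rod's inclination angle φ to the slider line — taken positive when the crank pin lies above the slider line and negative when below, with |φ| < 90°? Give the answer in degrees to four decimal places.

-5.0385

set_geometry: r = 46 mm, L = 273 mm, e = 9 mm; θ ← 0°
rotate_crank_by(+82°): θ ← 0° +82° = 82°
rotate_crank_by(+50°): θ ← 82° +50° = 132°
rotate_crank_by(+74°): θ ← 132° +74° = 206°
rotate_crank_by(-7°): θ ← 206° -7° = 199°
crank pin P = (r cos θ, r sin θ) = (-43.493854, -14.976135)
h = r sin θ − e = -14.976135 − 9 = -23.976135
sin φ = h / L = -23.976135 / 273 = -0.08782467
φ = arcsin(-0.08782467) = -5.038474°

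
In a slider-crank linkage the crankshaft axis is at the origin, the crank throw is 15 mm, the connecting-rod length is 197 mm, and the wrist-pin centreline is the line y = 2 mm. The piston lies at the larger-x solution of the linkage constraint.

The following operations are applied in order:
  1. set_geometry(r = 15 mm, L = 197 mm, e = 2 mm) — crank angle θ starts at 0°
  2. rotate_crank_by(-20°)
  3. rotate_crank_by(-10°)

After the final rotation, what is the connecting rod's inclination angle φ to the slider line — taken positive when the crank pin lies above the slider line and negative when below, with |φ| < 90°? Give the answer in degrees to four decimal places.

set_geometry: r = 15 mm, L = 197 mm, e = 2 mm; θ ← 0°
rotate_crank_by(-20°): θ ← 0° -20° = -20°
rotate_crank_by(-10°): θ ← -20° -10° = -30°
crank pin P = (r cos θ, r sin θ) = (12.990381, -7.500000)
h = r sin θ − e = -7.500000 − 2 = -9.500000
sin φ = h / L = -9.500000 / 197 = -0.04822335
φ = arcsin(-0.04822335) = -2.764066°

-2.7641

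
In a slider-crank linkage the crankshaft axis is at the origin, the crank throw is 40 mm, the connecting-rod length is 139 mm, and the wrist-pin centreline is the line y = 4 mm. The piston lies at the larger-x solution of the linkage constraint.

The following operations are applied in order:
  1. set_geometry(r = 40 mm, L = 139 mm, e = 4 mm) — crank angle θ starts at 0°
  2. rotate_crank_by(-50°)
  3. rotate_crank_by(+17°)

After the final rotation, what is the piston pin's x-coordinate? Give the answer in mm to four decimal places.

set_geometry: r = 40 mm, L = 139 mm, e = 4 mm; θ ← 0°
rotate_crank_by(-50°): θ ← 0° -50° = -50°
rotate_crank_by(+17°): θ ← -50° +17° = -33°
crank pin P = (r cos θ, r sin θ) = (33.546823, -21.785561)
h = r sin θ − e = -21.785561 − 4 = -25.785561
x = r cos θ + √(L² − h²) = 33.546823 + √(19321.0 − 664.8952) = 33.546823 + 136.587352 = 170.134175

170.1342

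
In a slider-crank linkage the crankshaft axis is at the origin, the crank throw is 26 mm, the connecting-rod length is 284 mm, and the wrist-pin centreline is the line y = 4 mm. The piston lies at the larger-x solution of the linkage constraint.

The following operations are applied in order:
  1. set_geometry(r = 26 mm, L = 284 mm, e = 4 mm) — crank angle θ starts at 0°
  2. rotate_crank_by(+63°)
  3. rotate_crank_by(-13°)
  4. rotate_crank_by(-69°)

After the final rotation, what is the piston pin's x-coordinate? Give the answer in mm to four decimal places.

set_geometry: r = 26 mm, L = 284 mm, e = 4 mm; θ ← 0°
rotate_crank_by(+63°): θ ← 0° +63° = 63°
rotate_crank_by(-13°): θ ← 63° -13° = 50°
rotate_crank_by(-69°): θ ← 50° -69° = -19°
crank pin P = (r cos θ, r sin θ) = (24.583483, -8.464772)
h = r sin θ − e = -8.464772 − 4 = -12.464772
x = r cos θ + √(L² − h²) = 24.583483 + √(80656.0 − 155.3705) = 24.583483 + 283.726328 = 308.309811

308.3098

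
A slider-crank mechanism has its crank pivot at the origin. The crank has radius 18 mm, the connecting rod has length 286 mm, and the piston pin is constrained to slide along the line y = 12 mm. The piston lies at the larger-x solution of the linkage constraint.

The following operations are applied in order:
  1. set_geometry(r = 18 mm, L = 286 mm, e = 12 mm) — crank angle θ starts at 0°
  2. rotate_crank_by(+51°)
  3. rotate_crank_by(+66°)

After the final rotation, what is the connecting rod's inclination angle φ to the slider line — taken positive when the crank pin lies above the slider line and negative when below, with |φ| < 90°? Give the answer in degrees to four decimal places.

0.8090

set_geometry: r = 18 mm, L = 286 mm, e = 12 mm; θ ← 0°
rotate_crank_by(+51°): θ ← 0° +51° = 51°
rotate_crank_by(+66°): θ ← 51° +66° = 117°
crank pin P = (r cos θ, r sin θ) = (-8.171829, 16.038117)
h = r sin θ − e = 16.038117 − 12 = 4.038117
sin φ = h / L = 4.038117 / 286 = 0.01411929
φ = arcsin(0.01411929) = 0.809003°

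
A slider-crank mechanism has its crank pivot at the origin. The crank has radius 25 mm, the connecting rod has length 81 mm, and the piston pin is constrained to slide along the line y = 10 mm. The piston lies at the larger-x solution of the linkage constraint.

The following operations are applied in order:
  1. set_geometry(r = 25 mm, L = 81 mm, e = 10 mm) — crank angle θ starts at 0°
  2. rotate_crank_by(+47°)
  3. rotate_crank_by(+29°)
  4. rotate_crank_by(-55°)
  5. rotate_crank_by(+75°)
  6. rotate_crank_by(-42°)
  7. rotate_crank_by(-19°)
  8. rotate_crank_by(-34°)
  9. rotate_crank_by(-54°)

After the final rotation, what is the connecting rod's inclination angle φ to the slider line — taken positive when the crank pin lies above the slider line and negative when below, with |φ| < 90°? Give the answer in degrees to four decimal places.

set_geometry: r = 25 mm, L = 81 mm, e = 10 mm; θ ← 0°
rotate_crank_by(+47°): θ ← 0° +47° = 47°
rotate_crank_by(+29°): θ ← 47° +29° = 76°
rotate_crank_by(-55°): θ ← 76° -55° = 21°
rotate_crank_by(+75°): θ ← 21° +75° = 96°
rotate_crank_by(-42°): θ ← 96° -42° = 54°
rotate_crank_by(-19°): θ ← 54° -19° = 35°
rotate_crank_by(-34°): θ ← 35° -34° = 1°
rotate_crank_by(-54°): θ ← 1° -54° = -53°
crank pin P = (r cos θ, r sin θ) = (15.045376, -19.965888)
h = r sin θ − e = -19.965888 − 10 = -29.965888
sin φ = h / L = -29.965888 / 81 = -0.36994923
φ = arcsin(-0.36994923) = -21.712486°

-21.7125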